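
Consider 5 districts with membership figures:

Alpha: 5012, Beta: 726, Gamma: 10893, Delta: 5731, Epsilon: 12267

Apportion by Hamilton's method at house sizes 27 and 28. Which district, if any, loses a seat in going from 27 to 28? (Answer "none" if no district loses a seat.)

At 27 seats: Alpha 4, Beta 1, Gamma 8, Delta 4, Epsilon 10.
At 28 seats: Alpha 4, Beta 0, Gamma 9, Delta 5, Epsilon 10.
Beta drops from 1 to 0.

Beta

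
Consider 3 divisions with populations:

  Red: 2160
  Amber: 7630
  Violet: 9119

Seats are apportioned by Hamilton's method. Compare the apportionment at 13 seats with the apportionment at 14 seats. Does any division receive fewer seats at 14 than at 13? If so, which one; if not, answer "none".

Red

At 13 seats: Red 2, Amber 5, Violet 6.
At 14 seats: Red 1, Amber 6, Violet 7.
Red drops from 2 to 1.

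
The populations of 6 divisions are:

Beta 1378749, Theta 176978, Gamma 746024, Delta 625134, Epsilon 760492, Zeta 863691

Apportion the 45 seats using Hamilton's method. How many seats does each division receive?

Standard divisor: 4551068 ÷ 45 ≈ 101134.844.
Standard quotas: Beta 13.6328, Theta 1.7499, Gamma 7.3765, Delta 6.1812, Epsilon 7.5196, Zeta 8.5400.
Lower quotas: Beta 13, Theta 1, Gamma 7, Delta 6, Epsilon 7, Zeta 8 (sum 42, leaving 3 seats).
Remainders in descending order: Theta 0.7499, Beta 0.6328, Zeta 0.5400, Epsilon 0.5196, Gamma 0.3765, Delta 0.1812.
Largest remainders: Theta, Beta, Zeta receive the extra seats.

Beta 14, Theta 2, Gamma 7, Delta 6, Epsilon 7, Zeta 9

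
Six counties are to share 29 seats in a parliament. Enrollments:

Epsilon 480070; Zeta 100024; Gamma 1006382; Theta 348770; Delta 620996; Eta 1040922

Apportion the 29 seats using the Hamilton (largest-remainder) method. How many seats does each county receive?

Epsilon=4; Zeta=1; Gamma=8; Theta=3; Delta=5; Eta=8

Total 3597164; standard divisor 3597164/29 ≈ 124040.138.
Standard quotas: Epsilon 3.8703, Zeta 0.8064, Gamma 8.1134, Theta 2.8118, Delta 5.0064, Eta 8.3918.
Lower quotas: Epsilon 3, Zeta 0, Gamma 8, Theta 2, Delta 5, Eta 8 (sum 26, leaving 3 seats).
Remainders in descending order: Epsilon 0.8703, Theta 0.8118, Zeta 0.8064, Eta 0.3918, Gamma 0.1134, Delta 0.0064.
The surplus seats go to Epsilon, Theta, Zeta.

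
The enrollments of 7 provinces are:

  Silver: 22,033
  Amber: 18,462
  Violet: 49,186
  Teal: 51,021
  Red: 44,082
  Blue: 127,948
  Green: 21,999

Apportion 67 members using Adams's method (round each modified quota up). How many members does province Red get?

Standard divisor 334731/67 ≈ 4995.985; standard quotas: Silver 4.410, Amber 3.695, Violet 9.845, Teal 10.212, Red 8.823, Blue 25.610, Green 4.403.
Rounding up gives 5, 4, 10, 11, 9, 26, 5 = 70 seats, so the divisor must be adjusted.
With modified divisor 5400: modified quotas Silver 4.080, Amber 3.419, Violet 9.109, Teal 9.448, Red 8.163, Blue 23.694, Green 4.074.
Rounding up: Silver 5, Amber 4, Violet 10, Teal 10, Red 9, Blue 24, Green 5 (total 67).
Red receives 9.

9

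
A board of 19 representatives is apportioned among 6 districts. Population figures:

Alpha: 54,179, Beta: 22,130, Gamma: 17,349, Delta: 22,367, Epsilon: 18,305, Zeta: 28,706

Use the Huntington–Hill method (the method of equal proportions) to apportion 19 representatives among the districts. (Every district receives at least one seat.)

With divisor 8697: modified quotas Alpha 6.230, Beta 2.545, Gamma 1.995, Delta 2.572, Epsilon 2.105, Zeta 3.301.
Geometric-mean thresholds: Alpha √(6·7)=6.481, Beta √(2·3)=2.449, Gamma √(1·2)=1.414, Delta √(2·3)=2.449, Epsilon √(2·3)=2.449, Zeta √(3·4)=3.464.
Each quota rounded against its threshold gives Alpha 6, Beta 3, Gamma 2, Delta 3, Epsilon 2, Zeta 3 (total 19).

Alpha: 6, Beta: 3, Gamma: 2, Delta: 3, Epsilon: 2, Zeta: 3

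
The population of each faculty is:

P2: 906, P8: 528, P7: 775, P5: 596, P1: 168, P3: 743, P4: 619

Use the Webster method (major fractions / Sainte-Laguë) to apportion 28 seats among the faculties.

Standard divisor 4335/28 ≈ 154.821; standard quotas: P2 5.852, P8 3.410, P7 5.006, P5 3.850, P1 1.085, P3 4.799, P4 3.998.
Rounding to the nearest integer gives P2 6, P8 3, P7 5, P5 4, P1 1, P3 5, P4 4 — total 28, matching the house size, so no adjustment is needed.

P2=6, P8=3, P7=5, P5=4, P1=1, P3=5, P4=4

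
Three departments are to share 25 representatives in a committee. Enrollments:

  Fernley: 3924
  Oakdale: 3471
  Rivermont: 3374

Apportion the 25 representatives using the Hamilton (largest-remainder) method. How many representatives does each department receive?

The standard divisor is 10769/25 ≈ 430.76.
Standard quotas: Fernley 9.109, Oakdale 8.058, Rivermont 7.833.
Lower quotas: Fernley 9, Oakdale 8, Rivermont 7 (sum 24, leaving 1 seat).
Remainders in descending order: Rivermont 0.833, Fernley 0.109, Oakdale 0.058.
Largest remainder: Rivermont receives the extra seat.

Fernley 9, Oakdale 8, Rivermont 8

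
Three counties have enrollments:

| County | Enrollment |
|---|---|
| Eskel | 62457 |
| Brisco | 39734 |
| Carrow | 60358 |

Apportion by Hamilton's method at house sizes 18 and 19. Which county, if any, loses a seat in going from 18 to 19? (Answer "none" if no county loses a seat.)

At 18 seats: Eskel 7, Brisco 4, Carrow 7.
At 19 seats: Eskel 7, Brisco 5, Carrow 7.
No county's allocation decreased.

none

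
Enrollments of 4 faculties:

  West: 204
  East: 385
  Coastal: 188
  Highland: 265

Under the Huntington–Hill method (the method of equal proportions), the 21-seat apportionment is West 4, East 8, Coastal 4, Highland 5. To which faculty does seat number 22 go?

Priority for the next seat is population ÷ (√(s·(s+1))).
Priorities: West 45.616, East 45.373, Coastal 42.038, Highland 48.382.
Highest priority: Highland.

Highland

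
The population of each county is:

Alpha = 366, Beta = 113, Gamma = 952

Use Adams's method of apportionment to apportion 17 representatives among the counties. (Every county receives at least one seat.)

Alpha: 4, Beta: 2, Gamma: 11

Standard divisor 1431/17 ≈ 84.176; standard quotas: Alpha 4.348, Beta 1.342, Gamma 11.310.
Rounding up gives 5, 2, 12 = 19 seats, so the divisor must be adjusted.
With modified divisor 93: modified quotas Alpha 3.935, Beta 1.215, Gamma 10.237.
Rounding up: Alpha 4, Beta 2, Gamma 11 (total 17).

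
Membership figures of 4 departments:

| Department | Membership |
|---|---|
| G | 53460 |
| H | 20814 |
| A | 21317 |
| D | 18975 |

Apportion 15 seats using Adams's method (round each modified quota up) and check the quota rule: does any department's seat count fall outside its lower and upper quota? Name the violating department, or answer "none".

none

Standard quotas: G 6.999, H 2.725, A 2.791, D 2.484.
Adams allocation: G 6, H 3, A 3, D 3.
Every allocation lies between the lower and upper quota.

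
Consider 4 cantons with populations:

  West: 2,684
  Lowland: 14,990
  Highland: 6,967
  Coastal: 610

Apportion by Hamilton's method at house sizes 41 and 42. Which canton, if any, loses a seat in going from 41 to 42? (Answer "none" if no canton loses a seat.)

At 41 seats: West 5, Lowland 24, Highland 11, Coastal 1.
At 42 seats: West 4, Lowland 25, Highland 12, Coastal 1.
West drops from 5 to 4.

West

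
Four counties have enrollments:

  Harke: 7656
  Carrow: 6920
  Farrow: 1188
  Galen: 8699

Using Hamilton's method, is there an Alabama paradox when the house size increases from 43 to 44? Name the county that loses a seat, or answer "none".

At 43 seats: Harke 14, Carrow 12, Farrow 2, Galen 15.
At 44 seats: Harke 14, Carrow 12, Farrow 2, Galen 16.
No county's allocation decreased.

none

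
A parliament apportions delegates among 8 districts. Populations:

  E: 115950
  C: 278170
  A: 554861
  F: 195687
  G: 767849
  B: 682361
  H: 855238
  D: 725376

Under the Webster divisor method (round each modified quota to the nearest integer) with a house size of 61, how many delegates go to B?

10

Standard divisor 4175492/61 ≈ 68450.689; standard quotas: E 1.694, C 4.064, A 8.106, F 2.859, G 11.218, B 9.969, H 12.494, D 10.597.
Rounding to the nearest integer gives E 2, C 4, A 8, F 3, G 11, B 10, H 12, D 11 — total 61, matching the house size, so no adjustment is needed.
B receives 10.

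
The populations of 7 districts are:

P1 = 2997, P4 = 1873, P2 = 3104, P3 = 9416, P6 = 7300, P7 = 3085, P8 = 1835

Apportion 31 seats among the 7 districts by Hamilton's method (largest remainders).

P1 3, P4 2, P2 3, P3 10, P6 8, P7 3, P8 2

The standard divisor is 29610/31 ≈ 955.161.
Standard quotas: P1 3.1377, P4 1.9609, P2 3.2497, P3 9.8580, P6 7.6427, P7 3.2298, P8 1.9211.
Lower quotas: P1 3, P4 1, P2 3, P3 9, P6 7, P7 3, P8 1 (sum 27, leaving 4 seats).
Remainders in descending order: P4 0.9609, P8 0.9211, P3 0.8580, P6 0.6427, P2 0.2497, P7 0.2298, P1 0.1377.
Largest remainders: P4, P8, P3, P6 receive the extra seats.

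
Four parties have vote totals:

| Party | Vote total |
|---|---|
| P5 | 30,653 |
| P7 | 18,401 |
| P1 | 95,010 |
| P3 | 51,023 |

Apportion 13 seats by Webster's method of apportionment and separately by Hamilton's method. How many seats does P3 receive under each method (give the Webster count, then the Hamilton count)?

Webster: P5 2, P7 1, P1 7, P3 3.
Hamilton: P5 2, P7 1, P1 6, P3 4.
P3 gets 3 under Webster and 4 under Hamilton.

3 and 4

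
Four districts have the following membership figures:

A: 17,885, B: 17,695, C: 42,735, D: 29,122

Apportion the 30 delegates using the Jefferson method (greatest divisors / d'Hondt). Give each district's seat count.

A: 5, B: 5, C: 12, D: 8

Standard divisor 107437/30 ≈ 3581.233; standard quotas: A 4.994, B 4.941, C 11.933, D 8.132.
Rounding down gives 4, 4, 11, 8 = 27 seats, so the divisor must be adjusted.
With modified divisor 3400: modified quotas A 5.260, B 5.204, C 12.569, D 8.565.
Rounding down: A 5, B 5, C 12, D 8 (total 30).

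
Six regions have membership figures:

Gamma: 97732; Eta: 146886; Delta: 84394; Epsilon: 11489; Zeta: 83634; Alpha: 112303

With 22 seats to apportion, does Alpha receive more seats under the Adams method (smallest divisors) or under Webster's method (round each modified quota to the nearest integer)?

Webster

Adams: Gamma 4, Eta 6, Delta 4, Epsilon 1, Zeta 3, Alpha 4.
Webster: Gamma 4, Eta 6, Delta 4, Epsilon 0, Zeta 3, Alpha 5.
Alpha gets 4 under Adams and 5 under Webster.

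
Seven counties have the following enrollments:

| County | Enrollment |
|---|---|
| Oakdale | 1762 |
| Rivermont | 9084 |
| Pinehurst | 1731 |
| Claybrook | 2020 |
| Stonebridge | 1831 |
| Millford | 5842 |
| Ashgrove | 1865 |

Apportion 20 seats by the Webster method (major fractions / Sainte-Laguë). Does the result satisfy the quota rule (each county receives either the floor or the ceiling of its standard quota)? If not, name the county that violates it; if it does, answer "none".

none

Standard quotas: Oakdale 1.460, Rivermont 7.528, Pinehurst 1.434, Claybrook 1.674, Stonebridge 1.517, Millford 4.841, Ashgrove 1.545.
Webster allocation: Oakdale 1, Rivermont 7, Pinehurst 1, Claybrook 2, Stonebridge 2, Millford 5, Ashgrove 2.
Every allocation lies between the lower and upper quota.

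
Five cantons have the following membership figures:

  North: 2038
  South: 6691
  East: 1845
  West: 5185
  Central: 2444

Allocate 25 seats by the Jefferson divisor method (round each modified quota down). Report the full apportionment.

North 3, South 10, East 2, West 7, Central 3

Standard divisor 18203/25 ≈ 728.12; standard quotas: North 2.799, South 9.189, East 2.534, West 7.121, Central 3.357.
Rounding down gives 2, 9, 2, 7, 3 = 23 seats, so the divisor must be adjusted.
With modified divisor 660: modified quotas North 3.088, South 10.138, East 2.795, West 7.856, Central 3.703.
Rounding down: North 3, South 10, East 2, West 7, Central 3 (total 25).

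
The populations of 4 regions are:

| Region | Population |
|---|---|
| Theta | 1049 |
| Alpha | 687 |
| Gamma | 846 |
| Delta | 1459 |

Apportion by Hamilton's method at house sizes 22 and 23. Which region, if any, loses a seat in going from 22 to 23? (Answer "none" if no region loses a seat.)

At 22 seats: Theta 6, Alpha 4, Gamma 4, Delta 8.
At 23 seats: Theta 6, Alpha 4, Gamma 5, Delta 8.
No region's allocation decreased.

none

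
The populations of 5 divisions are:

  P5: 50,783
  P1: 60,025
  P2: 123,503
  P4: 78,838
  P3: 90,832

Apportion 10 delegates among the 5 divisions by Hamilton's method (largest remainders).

P5=1, P1=2, P2=3, P4=2, P3=2

Standard divisor: 403981 ÷ 10 ≈ 40398.1.
Standard quotas: P5 1.2571, P1 1.4858, P2 3.0571, P4 1.9515, P3 2.2484.
Lower quotas: P5 1, P1 1, P2 3, P4 1, P3 2 (sum 8, leaving 2 seats).
Remainders in descending order: P4 0.9515, P1 0.4858, P5 0.2571, P3 0.2484, P2 0.0571.
The surplus seats go to P4, P1.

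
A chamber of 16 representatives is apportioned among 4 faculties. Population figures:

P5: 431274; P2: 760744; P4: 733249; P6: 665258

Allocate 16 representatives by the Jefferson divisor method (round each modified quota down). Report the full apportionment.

P5=2, P2=5, P4=5, P6=4

Standard divisor 2590525/16 ≈ 161907.812; standard quotas: P5 2.664, P2 4.699, P4 4.529, P6 4.109.
Rounding down gives 2, 4, 4, 4 = 14 seats, so the divisor must be adjusted.
With modified divisor 145200: modified quotas P5 2.970, P2 5.239, P4 5.050, P6 4.582.
Rounding down: P5 2, P2 5, P4 5, P6 4 (total 16).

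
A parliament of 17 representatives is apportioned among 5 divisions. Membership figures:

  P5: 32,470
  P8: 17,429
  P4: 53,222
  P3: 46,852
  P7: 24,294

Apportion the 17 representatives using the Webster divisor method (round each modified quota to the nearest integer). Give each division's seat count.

Standard divisor 174267/17 ≈ 10251; standard quotas: P5 3.167, P8 1.700, P4 5.192, P3 4.570, P7 2.370.
Rounding to the nearest integer gives P5 3, P8 2, P4 5, P3 5, P7 2 — total 17, matching the house size, so no adjustment is needed.

P5: 3; P8: 2; P4: 5; P3: 5; P7: 2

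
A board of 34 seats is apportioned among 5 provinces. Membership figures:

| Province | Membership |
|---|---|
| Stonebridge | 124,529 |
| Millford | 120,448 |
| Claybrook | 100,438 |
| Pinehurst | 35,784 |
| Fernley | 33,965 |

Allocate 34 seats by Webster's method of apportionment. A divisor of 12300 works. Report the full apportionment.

With modified divisor 12300: modified quotas Stonebridge 10.124, Millford 9.793, Claybrook 8.166, Pinehurst 2.909, Fernley 2.761.
Rounding to the nearest integer: Stonebridge 10, Millford 10, Claybrook 8, Pinehurst 3, Fernley 3 (total 34).

Stonebridge 10; Millford 10; Claybrook 8; Pinehurst 3; Fernley 3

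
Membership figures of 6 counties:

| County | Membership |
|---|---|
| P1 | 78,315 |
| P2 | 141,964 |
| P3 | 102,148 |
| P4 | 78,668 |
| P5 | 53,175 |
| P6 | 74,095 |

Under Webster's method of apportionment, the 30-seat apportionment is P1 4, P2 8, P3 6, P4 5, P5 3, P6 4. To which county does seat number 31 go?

Priority for the next seat is population ÷ (current seats + 0.5).
Priorities: P1 17403.333, P2 16701.647, P3 15715.077, P4 14303.273, P5 15192.857, P6 16465.556.
Highest priority: P1.

P1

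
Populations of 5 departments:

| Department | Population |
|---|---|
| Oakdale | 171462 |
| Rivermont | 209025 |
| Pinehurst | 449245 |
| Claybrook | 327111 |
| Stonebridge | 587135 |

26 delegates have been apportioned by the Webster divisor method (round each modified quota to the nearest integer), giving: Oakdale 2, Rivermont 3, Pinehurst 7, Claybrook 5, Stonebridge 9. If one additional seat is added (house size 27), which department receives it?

Priority for the next seat is population ÷ (current seats + 0.5).
Priorities: Oakdale 68584.800, Rivermont 59721.429, Pinehurst 59899.333, Claybrook 59474.727, Stonebridge 61803.684.
Highest priority: Oakdale.

Oakdale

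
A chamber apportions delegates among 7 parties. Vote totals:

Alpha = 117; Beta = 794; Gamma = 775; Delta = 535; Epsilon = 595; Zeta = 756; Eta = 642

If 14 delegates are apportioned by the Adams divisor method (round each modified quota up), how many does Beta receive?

Standard divisor 4214/14 ≈ 301; standard quotas: Alpha 0.389, Beta 2.638, Gamma 2.575, Delta 1.777, Epsilon 1.977, Zeta 2.512, Eta 2.133.
Rounding up gives 1, 3, 3, 2, 2, 3, 3 = 17 seats, so the divisor must be adjusted.
With modified divisor 392: modified quotas Alpha 0.298, Beta 2.026, Gamma 1.977, Delta 1.365, Epsilon 1.518, Zeta 1.929, Eta 1.638.
Rounding up: Alpha 1, Beta 3, Gamma 2, Delta 2, Epsilon 2, Zeta 2, Eta 2 (total 14).
Beta receives 3.

3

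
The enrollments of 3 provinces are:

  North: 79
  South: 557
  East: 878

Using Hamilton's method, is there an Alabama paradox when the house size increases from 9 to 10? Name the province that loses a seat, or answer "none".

At 9 seats: North 1, South 3, East 5.
At 10 seats: North 0, South 4, East 6.
North drops from 1 to 0.

North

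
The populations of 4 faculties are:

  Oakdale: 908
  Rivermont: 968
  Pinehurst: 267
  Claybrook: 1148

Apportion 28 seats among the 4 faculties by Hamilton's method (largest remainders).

Oakdale=8, Rivermont=8, Pinehurst=2, Claybrook=10

Total 3291; standard divisor 3291/28 ≈ 117.536.
Standard quotas: Oakdale 7.725, Rivermont 8.236, Pinehurst 2.272, Claybrook 9.767.
Lower quotas: Oakdale 7, Rivermont 8, Pinehurst 2, Claybrook 9 (sum 26, leaving 2 seats).
Remainders in descending order: Claybrook 0.767, Oakdale 0.725, Pinehurst 0.272, Rivermont 0.236.
The surplus seats go to Claybrook, Oakdale.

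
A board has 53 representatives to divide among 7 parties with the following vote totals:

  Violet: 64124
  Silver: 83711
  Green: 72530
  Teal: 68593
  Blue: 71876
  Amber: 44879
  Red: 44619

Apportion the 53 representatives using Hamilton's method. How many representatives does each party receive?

Violet 8, Silver 10, Green 9, Teal 8, Blue 8, Amber 5, Red 5

The standard divisor is 450332/53 ≈ 8496.83.
Standard quotas: Violet 7.5468, Silver 9.8520, Green 8.5361, Teal 8.0728, Blue 8.4592, Amber 5.2819, Red 5.2513.
Lower quotas: Violet 7, Silver 9, Green 8, Teal 8, Blue 8, Amber 5, Red 5 (sum 50, leaving 3 seats).
Remainders in descending order: Silver 0.8520, Violet 0.5468, Green 0.5361, Blue 0.4592, Amber 0.2819, Red 0.2513, Teal 0.0728.
Largest remainders: Silver, Violet, Green receive the extra seats.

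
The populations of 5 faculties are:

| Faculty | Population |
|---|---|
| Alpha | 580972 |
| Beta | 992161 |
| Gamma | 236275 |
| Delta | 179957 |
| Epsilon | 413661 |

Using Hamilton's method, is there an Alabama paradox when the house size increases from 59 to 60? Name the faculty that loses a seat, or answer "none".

At 59 seats: Alpha 14, Beta 24, Gamma 6, Delta 5, Epsilon 10.
At 60 seats: Alpha 15, Beta 25, Gamma 6, Delta 4, Epsilon 10.
Delta drops from 5 to 4.

Delta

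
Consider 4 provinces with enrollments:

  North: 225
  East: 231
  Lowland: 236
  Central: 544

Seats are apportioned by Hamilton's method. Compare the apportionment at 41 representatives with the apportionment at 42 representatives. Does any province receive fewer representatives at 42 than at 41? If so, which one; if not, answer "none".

none

At 41 seats: North 7, East 8, Lowland 8, Central 18.
At 42 seats: North 8, East 8, Lowland 8, Central 18.
No province's allocation decreased.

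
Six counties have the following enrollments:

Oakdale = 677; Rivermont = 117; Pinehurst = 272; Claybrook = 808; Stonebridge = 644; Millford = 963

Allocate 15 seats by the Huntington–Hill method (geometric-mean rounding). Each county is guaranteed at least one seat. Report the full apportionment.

Oakdale: 3; Rivermont: 1; Pinehurst: 1; Claybrook: 3; Stonebridge: 3; Millford: 4

With divisor 248: modified quotas Oakdale 2.730, Rivermont 0.472, Pinehurst 1.097, Claybrook 3.258, Stonebridge 2.597, Millford 3.883.
Geometric-mean thresholds: Oakdale √(2·3)=2.449, Rivermont (min 1), Pinehurst √(1·2)=1.414, Claybrook √(3·4)=3.464, Stonebridge √(2·3)=2.449, Millford √(3·4)=3.464.
Each quota rounded against its threshold gives Oakdale 3, Rivermont 1, Pinehurst 1, Claybrook 3, Stonebridge 3, Millford 4 (total 15).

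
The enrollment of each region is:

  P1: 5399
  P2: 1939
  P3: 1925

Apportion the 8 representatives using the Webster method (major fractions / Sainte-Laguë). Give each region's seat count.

Standard divisor 9263/8 ≈ 1157.875; standard quotas: P1 4.663, P2 1.675, P3 1.663.
Rounding to the nearest integer gives 5, 2, 2 = 9 seats, so the divisor must be adjusted.
With modified divisor 1240: modified quotas P1 4.354, P2 1.564, P3 1.552.
Rounding to the nearest integer: P1 4, P2 2, P3 2 (total 8).

P1 4, P2 2, P3 2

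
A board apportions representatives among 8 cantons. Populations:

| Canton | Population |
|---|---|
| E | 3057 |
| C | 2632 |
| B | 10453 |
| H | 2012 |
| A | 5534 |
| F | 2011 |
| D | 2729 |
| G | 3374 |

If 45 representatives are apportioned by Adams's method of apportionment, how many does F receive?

3

Standard divisor 31802/45 ≈ 706.711; standard quotas: E 4.326, C 3.724, B 14.791, H 2.847, A 7.831, F 2.846, D 3.862, G 4.774.
Rounding up gives 5, 4, 15, 3, 8, 3, 4, 5 = 47 seats, so the divisor must be adjusted.
With modified divisor 780: modified quotas E 3.919, C 3.374, B 13.401, H 2.579, A 7.095, F 2.578, D 3.499, G 4.326.
Rounding up: E 4, C 4, B 14, H 3, A 8, F 3, D 4, G 5 (total 45).
F receives 3.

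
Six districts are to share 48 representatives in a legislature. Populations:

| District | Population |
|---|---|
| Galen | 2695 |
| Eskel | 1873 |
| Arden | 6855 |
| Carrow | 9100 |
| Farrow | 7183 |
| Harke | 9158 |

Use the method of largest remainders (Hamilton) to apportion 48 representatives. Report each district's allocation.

Standard divisor: 36864 ÷ 48 = 768.
Standard quotas: Galen 3.5091, Eskel 2.4388, Arden 8.9258, Carrow 11.8490, Farrow 9.3529, Harke 11.9245.
Lower quotas: Galen 3, Eskel 2, Arden 8, Carrow 11, Farrow 9, Harke 11 (sum 44, leaving 4 seats).
Remainders in descending order: Arden 0.9258, Harke 0.9245, Carrow 0.8490, Galen 0.5091, Eskel 0.4388, Farrow 0.3529.
Largest remainders: Arden, Harke, Carrow, Galen receive the extra seats.

Galen 4; Eskel 2; Arden 9; Carrow 12; Farrow 9; Harke 12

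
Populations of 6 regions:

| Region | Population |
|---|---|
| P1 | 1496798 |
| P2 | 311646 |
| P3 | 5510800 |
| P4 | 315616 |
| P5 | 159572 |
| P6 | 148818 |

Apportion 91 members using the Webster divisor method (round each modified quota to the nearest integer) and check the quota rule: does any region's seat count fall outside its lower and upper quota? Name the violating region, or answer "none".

Standard quotas: P1 17.148, P2 3.570, P3 63.133, P4 3.616, P5 1.828, P6 1.705.
Webster allocation: P1 17, P2 4, P3 62, P4 4, P5 2, P6 2.
P3 has quota 63.133 (lower 63, upper 64) but receives 62 — outside the quota interval.

P3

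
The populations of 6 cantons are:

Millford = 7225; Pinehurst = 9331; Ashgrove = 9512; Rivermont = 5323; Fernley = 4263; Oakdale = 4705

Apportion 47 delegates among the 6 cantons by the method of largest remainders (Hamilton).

Millford 8, Pinehurst 11, Ashgrove 11, Rivermont 6, Fernley 5, Oakdale 6

The standard divisor is 40359/47 ≈ 858.702.
Standard quotas: Millford 8.4139, Pinehurst 10.8664, Ashgrove 11.0772, Rivermont 6.1989, Fernley 4.9645, Oakdale 5.4792.
Lower quotas: Millford 8, Pinehurst 10, Ashgrove 11, Rivermont 6, Fernley 4, Oakdale 5 (sum 44, leaving 3 seats).
Remainders in descending order: Fernley 0.9645, Pinehurst 0.8664, Oakdale 0.4792, Millford 0.4139, Rivermont 0.1989, Ashgrove 0.0772.
Largest remainders: Fernley, Pinehurst, Oakdale receive the extra seats.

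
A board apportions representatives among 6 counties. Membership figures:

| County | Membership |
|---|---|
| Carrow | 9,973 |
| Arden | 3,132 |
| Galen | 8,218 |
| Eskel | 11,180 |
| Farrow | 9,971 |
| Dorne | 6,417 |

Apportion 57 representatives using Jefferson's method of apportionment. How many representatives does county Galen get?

Standard divisor 48891/57 ≈ 857.737; standard quotas: Carrow 11.627, Arden 3.651, Galen 9.581, Eskel 13.034, Farrow 11.625, Dorne 7.481.
Rounding down gives 11, 3, 9, 13, 11, 7 = 54 seats, so the divisor must be adjusted.
With modified divisor 810: modified quotas Carrow 12.312, Arden 3.867, Galen 10.146, Eskel 13.802, Farrow 12.310, Dorne 7.922.
Rounding down: Carrow 12, Arden 3, Galen 10, Eskel 13, Farrow 12, Dorne 7 (total 57).
Galen receives 10.

10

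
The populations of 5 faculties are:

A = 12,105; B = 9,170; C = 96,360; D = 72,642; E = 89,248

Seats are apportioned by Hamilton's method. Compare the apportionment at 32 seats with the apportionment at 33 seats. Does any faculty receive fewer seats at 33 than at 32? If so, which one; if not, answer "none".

At 32 seats: A 2, B 1, C 11, D 8, E 10.
At 33 seats: A 1, B 1, C 11, D 9, E 11.
A drops from 2 to 1.

A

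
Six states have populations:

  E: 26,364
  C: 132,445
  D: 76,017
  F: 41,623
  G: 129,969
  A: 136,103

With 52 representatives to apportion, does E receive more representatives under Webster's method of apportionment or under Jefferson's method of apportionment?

Webster: E 3, C 13, D 7, F 4, G 12, A 13.
Jefferson: E 2, C 13, D 7, F 4, G 13, A 13.
E gets 3 under Webster and 2 under Jefferson.

Webster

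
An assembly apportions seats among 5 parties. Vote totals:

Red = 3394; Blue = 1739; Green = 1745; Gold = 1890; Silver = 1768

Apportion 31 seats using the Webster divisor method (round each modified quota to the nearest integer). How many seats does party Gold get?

6

Standard divisor 10536/31 ≈ 339.871; standard quotas: Red 9.986, Blue 5.117, Green 5.134, Gold 5.561, Silver 5.202.
Rounding to the nearest integer gives Red 10, Blue 5, Green 5, Gold 6, Silver 5 — total 31, matching the house size, so no adjustment is needed.
Gold receives 6.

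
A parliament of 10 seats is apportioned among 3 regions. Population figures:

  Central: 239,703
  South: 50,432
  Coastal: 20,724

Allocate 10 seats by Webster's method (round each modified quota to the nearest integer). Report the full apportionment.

Standard divisor 310859/10 ≈ 31085.9; standard quotas: Central 7.711, South 1.622, Coastal 0.667.
Rounding to the nearest integer gives 8, 2, 1 = 11 seats, so the divisor must be adjusted.
With modified divisor 32800: modified quotas Central 7.308, South 1.538, Coastal 0.632.
Rounding to the nearest integer: Central 7, South 2, Coastal 1 (total 10).

Central 7, South 2, Coastal 1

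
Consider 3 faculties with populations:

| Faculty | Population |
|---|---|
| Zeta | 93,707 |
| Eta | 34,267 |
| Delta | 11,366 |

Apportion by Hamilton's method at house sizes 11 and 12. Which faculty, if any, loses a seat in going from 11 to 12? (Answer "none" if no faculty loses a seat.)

At 11 seats: Zeta 7, Eta 3, Delta 1.
At 12 seats: Zeta 8, Eta 3, Delta 1.
No faculty's allocation decreased.

none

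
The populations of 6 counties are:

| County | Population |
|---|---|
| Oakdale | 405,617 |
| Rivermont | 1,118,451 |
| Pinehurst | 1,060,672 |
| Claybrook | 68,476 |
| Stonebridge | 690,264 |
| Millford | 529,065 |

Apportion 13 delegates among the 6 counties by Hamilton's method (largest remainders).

Oakdale=1; Rivermont=4; Pinehurst=4; Claybrook=0; Stonebridge=2; Millford=2

Total 3872545; standard divisor 3872545/13 ≈ 297888.077.
Standard quotas: Oakdale 1.3616, Rivermont 3.7546, Pinehurst 3.5606, Claybrook 0.2299, Stonebridge 2.3172, Millford 1.7761.
Lower quotas: Oakdale 1, Rivermont 3, Pinehurst 3, Claybrook 0, Stonebridge 2, Millford 1 (sum 10, leaving 3 seats).
Remainders in descending order: Millford 0.7761, Rivermont 0.7546, Pinehurst 0.5606, Oakdale 0.3616, Stonebridge 0.3172, Claybrook 0.2299.
Largest remainders: Millford, Rivermont, Pinehurst receive the extra seats.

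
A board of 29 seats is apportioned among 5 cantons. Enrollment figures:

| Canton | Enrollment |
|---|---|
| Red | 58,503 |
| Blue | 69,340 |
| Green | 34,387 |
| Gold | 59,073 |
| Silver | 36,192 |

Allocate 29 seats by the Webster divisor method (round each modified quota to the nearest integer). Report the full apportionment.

Red 6, Blue 8, Green 4, Gold 7, Silver 4

Standard divisor 257495/29 ≈ 8879.138; standard quotas: Red 6.589, Blue 7.809, Green 3.873, Gold 6.653, Silver 4.076.
Rounding to the nearest integer gives 7, 8, 4, 7, 4 = 30 seats, so the divisor must be adjusted.
With modified divisor 9040: modified quotas Red 6.472, Blue 7.670, Green 3.804, Gold 6.535, Silver 4.004.
Rounding to the nearest integer: Red 6, Blue 8, Green 4, Gold 7, Silver 4 (total 29).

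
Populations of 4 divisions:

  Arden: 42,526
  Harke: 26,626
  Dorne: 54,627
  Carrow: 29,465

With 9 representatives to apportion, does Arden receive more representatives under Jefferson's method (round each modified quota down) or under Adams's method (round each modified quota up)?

Jefferson: Arden 3, Harke 1, Dorne 3, Carrow 2.
Adams: Arden 2, Harke 2, Dorne 3, Carrow 2.
Arden gets 3 under Jefferson and 2 under Adams.

Jefferson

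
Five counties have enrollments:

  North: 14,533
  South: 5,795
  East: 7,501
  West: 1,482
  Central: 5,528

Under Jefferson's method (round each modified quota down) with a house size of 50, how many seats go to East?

Standard divisor 34839/50 ≈ 696.78; standard quotas: North 20.857, South 8.317, East 10.765, West 2.127, Central 7.934.
Rounding down gives 20, 8, 10, 2, 7 = 47 seats, so the divisor must be adjusted.
With modified divisor 670: modified quotas North 21.691, South 8.649, East 11.196, West 2.212, Central 8.251.
Rounding down: North 21, South 8, East 11, West 2, Central 8 (total 50).
East receives 11.

11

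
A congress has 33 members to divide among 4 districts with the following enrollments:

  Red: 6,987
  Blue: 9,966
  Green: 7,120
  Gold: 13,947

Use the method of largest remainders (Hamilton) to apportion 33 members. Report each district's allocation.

Red 6, Blue 9, Green 6, Gold 12

Total 38020; standard divisor 38020/33 ≈ 1152.121.
Standard quotas: Red 6.0645, Blue 8.6501, Green 6.1799, Gold 12.1055.
Lower quotas: Red 6, Blue 8, Green 6, Gold 12 (sum 32, leaving 1 seat).
Remainders in descending order: Blue 0.6501, Green 0.1799, Gold 0.1055, Red 0.0645.
The surplus seat goes to Blue.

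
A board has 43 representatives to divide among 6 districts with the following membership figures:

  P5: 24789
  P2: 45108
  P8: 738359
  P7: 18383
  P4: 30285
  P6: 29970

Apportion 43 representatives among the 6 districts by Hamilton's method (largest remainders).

Total 886894; standard divisor 886894/43 ≈ 20625.442.
Standard quotas: P5 1.2019, P2 2.1870, P8 35.7985, P7 0.8913, P4 1.4683, P6 1.4531.
Lower quotas: P5 1, P2 2, P8 35, P7 0, P4 1, P6 1 (sum 40, leaving 3 seats).
Remainders in descending order: P7 0.8913, P8 0.7985, P4 0.4683, P6 0.4531, P5 0.2019, P2 0.1870.
Largest remainders: P7, P8, P4 receive the extra seats.

P5 1; P2 2; P8 36; P7 1; P4 2; P6 1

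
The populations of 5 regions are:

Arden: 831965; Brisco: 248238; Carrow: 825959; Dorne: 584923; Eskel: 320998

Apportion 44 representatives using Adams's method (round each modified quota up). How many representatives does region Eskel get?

Standard divisor 2812083/44 ≈ 63910.977; standard quotas: Arden 13.018, Brisco 3.884, Carrow 12.924, Dorne 9.152, Eskel 5.023.
Rounding up gives 14, 4, 13, 10, 6 = 47 seats, so the divisor must be adjusted.
With modified divisor 66900: modified quotas Arden 12.436, Brisco 3.711, Carrow 12.346, Dorne 8.743, Eskel 4.798.
Rounding up: Arden 13, Brisco 4, Carrow 13, Dorne 9, Eskel 5 (total 44).
Eskel receives 5.

5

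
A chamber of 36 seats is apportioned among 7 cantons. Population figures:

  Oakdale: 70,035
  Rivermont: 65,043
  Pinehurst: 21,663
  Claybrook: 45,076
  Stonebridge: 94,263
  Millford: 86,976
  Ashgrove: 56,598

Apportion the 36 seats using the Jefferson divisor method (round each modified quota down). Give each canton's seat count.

Standard divisor 439654/36 ≈ 12212.611; standard quotas: Oakdale 5.735, Rivermont 5.326, Pinehurst 1.774, Claybrook 3.691, Stonebridge 7.718, Millford 7.122, Ashgrove 4.634.
Rounding down gives 5, 5, 1, 3, 7, 7, 4 = 32 seats, so the divisor must be adjusted.
With modified divisor 11100: modified quotas Oakdale 6.309, Rivermont 5.860, Pinehurst 1.952, Claybrook 4.061, Stonebridge 8.492, Millford 7.836, Ashgrove 5.099.
Rounding down: Oakdale 6, Rivermont 5, Pinehurst 1, Claybrook 4, Stonebridge 8, Millford 7, Ashgrove 5 (total 36).

Oakdale 6, Rivermont 5, Pinehurst 1, Claybrook 4, Stonebridge 8, Millford 7, Ashgrove 5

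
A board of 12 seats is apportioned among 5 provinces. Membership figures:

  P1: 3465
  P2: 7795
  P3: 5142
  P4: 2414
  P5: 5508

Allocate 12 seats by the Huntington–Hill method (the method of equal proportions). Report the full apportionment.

P1=2, P2=4, P3=2, P4=1, P5=3

With divisor 2174: modified quotas P1 1.594, P2 3.586, P3 2.365, P4 1.110, P5 2.534.
Geometric-mean thresholds: P1 √(1·2)=1.414, P2 √(3·4)=3.464, P3 √(2·3)=2.449, P4 √(1·2)=1.414, P5 √(2·3)=2.449.
Each quota rounded against its threshold gives P1 2, P2 4, P3 2, P4 1, P5 3 (total 12).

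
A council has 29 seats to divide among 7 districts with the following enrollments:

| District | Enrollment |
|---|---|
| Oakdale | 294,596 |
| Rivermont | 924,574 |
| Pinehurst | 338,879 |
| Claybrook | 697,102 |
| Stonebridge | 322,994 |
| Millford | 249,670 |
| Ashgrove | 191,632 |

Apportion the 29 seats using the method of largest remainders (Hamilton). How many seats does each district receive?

The standard divisor is 3019447/29 ≈ 104118.862.
Standard quotas: Oakdale 2.8294, Rivermont 8.8800, Pinehurst 3.2547, Claybrook 6.6953, Stonebridge 3.1022, Millford 2.3979, Ashgrove 1.8405.
Lower quotas: Oakdale 2, Rivermont 8, Pinehurst 3, Claybrook 6, Stonebridge 3, Millford 2, Ashgrove 1 (sum 25, leaving 4 seats).
Remainders in descending order: Rivermont 0.8800, Ashgrove 0.8405, Oakdale 0.8294, Claybrook 0.6953, Millford 0.3979, Pinehurst 0.2547, Stonebridge 0.1022.
Largest remainders: Rivermont, Ashgrove, Oakdale, Claybrook receive the extra seats.

Oakdale=3; Rivermont=9; Pinehurst=3; Claybrook=7; Stonebridge=3; Millford=2; Ashgrove=2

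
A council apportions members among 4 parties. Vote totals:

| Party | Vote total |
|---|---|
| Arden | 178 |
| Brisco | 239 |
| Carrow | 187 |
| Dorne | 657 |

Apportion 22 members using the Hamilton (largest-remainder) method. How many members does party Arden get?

3

Total 1261; standard divisor 1261/22 ≈ 57.318.
Standard quotas: Arden 3.105, Brisco 4.170, Carrow 3.262, Dorne 11.462.
Lower quotas: Arden 3, Brisco 4, Carrow 3, Dorne 11 (sum 21, leaving 1 seat).
Remainders in descending order: Dorne 0.462, Carrow 0.262, Brisco 0.170, Arden 0.105.
The surplus seat goes to Dorne.
Arden receives 3.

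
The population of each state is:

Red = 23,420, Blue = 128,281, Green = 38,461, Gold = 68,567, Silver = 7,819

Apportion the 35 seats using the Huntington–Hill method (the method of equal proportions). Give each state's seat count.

Red: 3, Blue: 17, Green: 5, Gold: 9, Silver: 1

With divisor 7556: modified quotas Red 3.100, Blue 16.977, Green 5.090, Gold 9.075, Silver 1.035.
Geometric-mean thresholds: Red √(3·4)=3.464, Blue √(16·17)=16.492, Green √(5·6)=5.477, Gold √(9·10)=9.487, Silver √(1·2)=1.414.
Each quota rounded against its threshold gives Red 3, Blue 17, Green 5, Gold 9, Silver 1 (total 35).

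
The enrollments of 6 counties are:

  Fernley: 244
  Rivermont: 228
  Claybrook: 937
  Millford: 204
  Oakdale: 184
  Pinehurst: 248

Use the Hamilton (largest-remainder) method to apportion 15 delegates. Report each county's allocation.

Total 2045; standard divisor 2045/15 ≈ 136.333.
Standard quotas: Fernley 1.790, Rivermont 1.672, Claybrook 6.873, Millford 1.496, Oakdale 1.350, Pinehurst 1.819.
Lower quotas: Fernley 1, Rivermont 1, Claybrook 6, Millford 1, Oakdale 1, Pinehurst 1 (sum 11, leaving 4 seats).
Remainders in descending order: Claybrook 0.873, Pinehurst 0.819, Fernley 0.790, Rivermont 0.672, Millford 0.496, Oakdale 0.350.
The surplus seats go to Claybrook, Pinehurst, Fernley, Rivermont.

Fernley 2, Rivermont 2, Claybrook 7, Millford 1, Oakdale 1, Pinehurst 2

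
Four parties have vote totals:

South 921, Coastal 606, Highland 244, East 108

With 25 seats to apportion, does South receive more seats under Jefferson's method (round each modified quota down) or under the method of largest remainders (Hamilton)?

Jefferson

Jefferson: South 13, Coastal 8, Highland 3, East 1.
Hamilton: South 12, Coastal 8, Highland 3, East 2.
South gets 13 under Jefferson and 12 under Hamilton.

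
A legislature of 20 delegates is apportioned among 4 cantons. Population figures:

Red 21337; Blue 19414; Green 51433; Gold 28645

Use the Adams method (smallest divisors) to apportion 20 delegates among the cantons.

Red: 4, Blue: 3, Green: 8, Gold: 5

Standard divisor 120829/20 ≈ 6041.45; standard quotas: Red 3.532, Blue 3.213, Green 8.513, Gold 4.741.
Rounding up gives 4, 4, 9, 5 = 22 seats, so the divisor must be adjusted.
With modified divisor 6800: modified quotas Red 3.138, Blue 2.855, Green 7.564, Gold 4.213.
Rounding up: Red 4, Blue 3, Green 8, Gold 5 (total 20).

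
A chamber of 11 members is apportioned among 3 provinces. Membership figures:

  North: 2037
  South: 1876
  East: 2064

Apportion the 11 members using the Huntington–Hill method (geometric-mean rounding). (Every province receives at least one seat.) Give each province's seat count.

With divisor 565: modified quotas North 3.605, South 3.320, East 3.653.
Geometric-mean thresholds: North √(3·4)=3.464, South √(3·4)=3.464, East √(3·4)=3.464.
Each quota rounded against its threshold gives North 4, South 3, East 4 (total 11).

North 4, South 3, East 4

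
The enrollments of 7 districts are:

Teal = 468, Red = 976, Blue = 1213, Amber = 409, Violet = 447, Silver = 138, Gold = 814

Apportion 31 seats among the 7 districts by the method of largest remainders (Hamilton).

Teal: 3, Red: 7, Blue: 8, Amber: 3, Violet: 3, Silver: 1, Gold: 6

The standard divisor is 4465/31 ≈ 144.032.
Standard quotas: Teal 3.249, Red 6.776, Blue 8.422, Amber 2.840, Violet 3.103, Silver 0.958, Gold 5.652.
Lower quotas: Teal 3, Red 6, Blue 8, Amber 2, Violet 3, Silver 0, Gold 5 (sum 27, leaving 4 seats).
Remainders in descending order: Silver 0.958, Amber 0.840, Red 0.776, Gold 0.652, Blue 0.422, Teal 0.249, Violet 0.103.
Largest remainders: Silver, Amber, Red, Gold receive the extra seats.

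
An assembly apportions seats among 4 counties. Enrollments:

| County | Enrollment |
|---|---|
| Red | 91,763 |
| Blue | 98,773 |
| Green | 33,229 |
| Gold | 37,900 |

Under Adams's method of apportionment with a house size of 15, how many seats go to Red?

5

Standard divisor 261665/15 ≈ 17444.333; standard quotas: Red 5.260, Blue 5.662, Green 1.905, Gold 2.173.
Rounding up gives 6, 6, 2, 3 = 17 seats, so the divisor must be adjusted.
With modified divisor 19400: modified quotas Red 4.730, Blue 5.091, Green 1.713, Gold 1.954.
Rounding up: Red 5, Blue 6, Green 2, Gold 2 (total 15).
Red receives 5.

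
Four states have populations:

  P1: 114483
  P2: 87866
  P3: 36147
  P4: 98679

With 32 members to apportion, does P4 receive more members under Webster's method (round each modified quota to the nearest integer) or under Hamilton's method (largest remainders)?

Webster

Webster: P1 11, P2 8, P3 3, P4 10.
Hamilton: P1 11, P2 8, P3 4, P4 9.
P4 gets 10 under Webster and 9 under Hamilton.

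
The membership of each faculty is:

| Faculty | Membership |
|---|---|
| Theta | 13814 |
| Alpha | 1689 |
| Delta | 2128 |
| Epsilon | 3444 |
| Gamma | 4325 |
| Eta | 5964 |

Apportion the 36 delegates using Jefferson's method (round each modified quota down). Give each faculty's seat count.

Theta 16; Alpha 2; Delta 2; Epsilon 4; Gamma 5; Eta 7

Standard divisor 31364/36 ≈ 871.222; standard quotas: Theta 15.856, Alpha 1.939, Delta 2.443, Epsilon 3.953, Gamma 4.964, Eta 6.846.
Rounding down gives 15, 1, 2, 3, 4, 6 = 31 seats, so the divisor must be adjusted.
With modified divisor 830: modified quotas Theta 16.643, Alpha 2.035, Delta 2.564, Epsilon 4.149, Gamma 5.211, Eta 7.186.
Rounding down: Theta 16, Alpha 2, Delta 2, Epsilon 4, Gamma 5, Eta 7 (total 36).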